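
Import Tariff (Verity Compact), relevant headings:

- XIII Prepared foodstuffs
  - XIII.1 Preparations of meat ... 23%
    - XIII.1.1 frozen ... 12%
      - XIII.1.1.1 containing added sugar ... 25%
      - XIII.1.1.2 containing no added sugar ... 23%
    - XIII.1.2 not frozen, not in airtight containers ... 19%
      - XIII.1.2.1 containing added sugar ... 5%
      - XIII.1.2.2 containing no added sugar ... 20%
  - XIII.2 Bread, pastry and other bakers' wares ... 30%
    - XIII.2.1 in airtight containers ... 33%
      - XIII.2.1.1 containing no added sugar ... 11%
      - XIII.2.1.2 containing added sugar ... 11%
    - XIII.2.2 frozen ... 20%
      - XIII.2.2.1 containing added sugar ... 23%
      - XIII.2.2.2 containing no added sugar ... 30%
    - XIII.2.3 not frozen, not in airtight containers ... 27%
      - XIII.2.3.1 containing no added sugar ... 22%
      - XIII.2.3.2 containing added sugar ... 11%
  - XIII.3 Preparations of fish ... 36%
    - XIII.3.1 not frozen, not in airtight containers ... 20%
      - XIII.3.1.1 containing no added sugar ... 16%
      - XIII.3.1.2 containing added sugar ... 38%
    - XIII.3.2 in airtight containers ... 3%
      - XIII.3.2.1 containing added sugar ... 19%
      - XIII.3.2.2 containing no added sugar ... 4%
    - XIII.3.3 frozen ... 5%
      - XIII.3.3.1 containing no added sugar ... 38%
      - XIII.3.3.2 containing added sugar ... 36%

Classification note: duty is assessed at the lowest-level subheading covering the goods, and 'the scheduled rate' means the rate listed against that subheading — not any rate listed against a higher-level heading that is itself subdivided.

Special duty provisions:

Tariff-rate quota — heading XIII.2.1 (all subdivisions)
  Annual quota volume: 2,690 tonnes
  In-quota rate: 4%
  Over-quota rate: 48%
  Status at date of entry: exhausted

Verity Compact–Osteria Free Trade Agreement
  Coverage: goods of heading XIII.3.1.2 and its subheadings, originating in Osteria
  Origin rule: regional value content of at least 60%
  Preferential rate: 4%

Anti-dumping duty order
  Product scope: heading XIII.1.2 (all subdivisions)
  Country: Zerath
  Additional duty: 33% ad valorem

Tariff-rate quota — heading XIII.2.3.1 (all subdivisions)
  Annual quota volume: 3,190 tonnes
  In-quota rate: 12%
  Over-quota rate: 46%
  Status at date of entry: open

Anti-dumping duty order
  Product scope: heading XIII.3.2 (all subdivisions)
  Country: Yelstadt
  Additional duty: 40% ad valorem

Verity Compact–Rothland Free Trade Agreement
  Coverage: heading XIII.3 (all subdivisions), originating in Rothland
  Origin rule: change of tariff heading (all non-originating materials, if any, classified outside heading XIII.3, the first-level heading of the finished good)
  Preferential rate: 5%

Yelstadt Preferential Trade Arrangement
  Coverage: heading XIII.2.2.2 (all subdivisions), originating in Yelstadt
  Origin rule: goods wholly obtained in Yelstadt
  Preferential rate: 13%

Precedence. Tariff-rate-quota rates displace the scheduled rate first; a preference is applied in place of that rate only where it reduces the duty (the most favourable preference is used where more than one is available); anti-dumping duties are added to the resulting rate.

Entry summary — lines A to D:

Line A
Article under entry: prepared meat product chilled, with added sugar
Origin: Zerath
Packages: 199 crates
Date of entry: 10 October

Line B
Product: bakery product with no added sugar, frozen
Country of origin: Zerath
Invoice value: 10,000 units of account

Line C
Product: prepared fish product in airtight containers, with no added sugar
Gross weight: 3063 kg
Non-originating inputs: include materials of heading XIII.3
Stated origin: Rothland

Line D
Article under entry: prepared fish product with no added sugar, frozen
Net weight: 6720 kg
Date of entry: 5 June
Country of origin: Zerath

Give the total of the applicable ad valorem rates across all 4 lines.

Line A: prepared meat product → XIII.1; chilled → XIII.1.2; with added sugar → XIII.1.2.1. Scheduled 5%. anti-dumping (Zerath, XIII.1.2): +33%; total 5% + 33% = 38%. → 38%.
Line B: bakery product → XIII.2; frozen → XIII.2.2; with no added sugar → XIII.2.2.2. Scheduled 30%. No special measure applies. → 30%.
Line C: prepared fish product → XIII.3; in airtight containers → XIII.3.2; with no added sugar → XIII.3.2.2. Scheduled 4%. Rothland agreement on XIII.3: CTH not met. → 4%.
Line D: prepared fish product → XIII.3; frozen → XIII.3.3; with no added sugar → XIII.3.3.1. Scheduled 38%. No special measure applies. → 38%.
Sum: 38% + 30% + 4% + 38% = 110%.

110%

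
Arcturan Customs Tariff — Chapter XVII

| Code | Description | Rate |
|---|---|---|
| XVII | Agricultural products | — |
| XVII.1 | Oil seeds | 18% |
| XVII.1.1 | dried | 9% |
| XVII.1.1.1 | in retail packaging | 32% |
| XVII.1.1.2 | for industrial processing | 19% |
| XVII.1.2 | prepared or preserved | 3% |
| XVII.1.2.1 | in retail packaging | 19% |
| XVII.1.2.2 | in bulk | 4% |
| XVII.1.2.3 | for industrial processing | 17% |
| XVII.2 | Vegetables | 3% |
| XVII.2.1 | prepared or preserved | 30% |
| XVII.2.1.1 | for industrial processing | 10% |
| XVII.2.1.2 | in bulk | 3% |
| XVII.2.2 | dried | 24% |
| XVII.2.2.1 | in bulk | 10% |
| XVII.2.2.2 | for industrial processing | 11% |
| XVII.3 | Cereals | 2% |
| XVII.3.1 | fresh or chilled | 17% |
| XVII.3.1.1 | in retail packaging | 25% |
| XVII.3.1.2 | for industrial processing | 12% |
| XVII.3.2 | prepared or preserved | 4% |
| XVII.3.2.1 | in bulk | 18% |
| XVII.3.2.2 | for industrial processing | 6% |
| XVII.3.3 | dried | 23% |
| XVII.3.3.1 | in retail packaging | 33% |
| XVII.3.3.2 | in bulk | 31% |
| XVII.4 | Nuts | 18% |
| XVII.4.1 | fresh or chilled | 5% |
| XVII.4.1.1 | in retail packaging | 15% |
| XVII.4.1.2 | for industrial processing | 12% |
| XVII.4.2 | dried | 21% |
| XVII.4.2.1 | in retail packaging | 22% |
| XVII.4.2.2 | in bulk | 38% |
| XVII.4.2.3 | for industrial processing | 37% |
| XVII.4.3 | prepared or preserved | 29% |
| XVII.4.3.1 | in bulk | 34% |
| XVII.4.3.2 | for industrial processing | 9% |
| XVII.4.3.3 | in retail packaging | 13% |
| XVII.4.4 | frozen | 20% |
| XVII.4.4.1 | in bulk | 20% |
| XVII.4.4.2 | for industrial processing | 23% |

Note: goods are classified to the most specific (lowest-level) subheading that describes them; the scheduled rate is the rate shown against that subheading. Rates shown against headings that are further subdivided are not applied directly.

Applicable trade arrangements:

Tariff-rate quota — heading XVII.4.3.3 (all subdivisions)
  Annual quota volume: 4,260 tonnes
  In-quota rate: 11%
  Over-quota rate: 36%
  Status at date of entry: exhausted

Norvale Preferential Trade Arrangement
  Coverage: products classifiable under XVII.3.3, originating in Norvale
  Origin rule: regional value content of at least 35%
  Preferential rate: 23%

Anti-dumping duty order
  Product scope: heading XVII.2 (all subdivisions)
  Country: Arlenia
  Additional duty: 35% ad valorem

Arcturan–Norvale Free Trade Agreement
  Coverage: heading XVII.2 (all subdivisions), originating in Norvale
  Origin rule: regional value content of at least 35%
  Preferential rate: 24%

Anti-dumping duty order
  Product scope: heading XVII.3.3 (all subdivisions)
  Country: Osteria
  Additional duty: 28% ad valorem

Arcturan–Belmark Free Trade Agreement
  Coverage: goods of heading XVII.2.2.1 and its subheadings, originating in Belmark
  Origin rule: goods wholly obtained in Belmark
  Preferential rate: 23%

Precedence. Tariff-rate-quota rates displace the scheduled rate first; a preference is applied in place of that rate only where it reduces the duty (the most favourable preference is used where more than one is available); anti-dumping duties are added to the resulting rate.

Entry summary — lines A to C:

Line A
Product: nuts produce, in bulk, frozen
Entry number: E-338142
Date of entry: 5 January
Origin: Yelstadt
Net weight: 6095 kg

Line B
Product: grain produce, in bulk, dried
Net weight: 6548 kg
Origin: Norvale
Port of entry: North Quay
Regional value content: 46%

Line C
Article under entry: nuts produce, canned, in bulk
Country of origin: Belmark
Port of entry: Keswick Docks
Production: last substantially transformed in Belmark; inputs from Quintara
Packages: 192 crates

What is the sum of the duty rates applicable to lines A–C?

77%

Line A: nuts → XVII.4; frozen → XVII.4.4; in bulk → XVII.4.4.1. Scheduled 20%. No special measure applies. → 20%.
Line B: grain → XVII.3; dried → XVII.3.3; in bulk → XVII.3.3.2. Scheduled 31%. Norvale agreement on XVII.3.3: RVC ≥ 35% → 23% available; Norvale agreement on XVII.2: XVII.3.3.2 not covered; preferential 23%. → 23%.
Line C: nuts → XVII.4; canned → XVII.4.3; in bulk → XVII.4.3.1. Scheduled 34%. Belmark agreement on XVII.2.2.1: XVII.4.3.1 not covered. → 34%.
Sum: 20% + 23% + 34% = 77%.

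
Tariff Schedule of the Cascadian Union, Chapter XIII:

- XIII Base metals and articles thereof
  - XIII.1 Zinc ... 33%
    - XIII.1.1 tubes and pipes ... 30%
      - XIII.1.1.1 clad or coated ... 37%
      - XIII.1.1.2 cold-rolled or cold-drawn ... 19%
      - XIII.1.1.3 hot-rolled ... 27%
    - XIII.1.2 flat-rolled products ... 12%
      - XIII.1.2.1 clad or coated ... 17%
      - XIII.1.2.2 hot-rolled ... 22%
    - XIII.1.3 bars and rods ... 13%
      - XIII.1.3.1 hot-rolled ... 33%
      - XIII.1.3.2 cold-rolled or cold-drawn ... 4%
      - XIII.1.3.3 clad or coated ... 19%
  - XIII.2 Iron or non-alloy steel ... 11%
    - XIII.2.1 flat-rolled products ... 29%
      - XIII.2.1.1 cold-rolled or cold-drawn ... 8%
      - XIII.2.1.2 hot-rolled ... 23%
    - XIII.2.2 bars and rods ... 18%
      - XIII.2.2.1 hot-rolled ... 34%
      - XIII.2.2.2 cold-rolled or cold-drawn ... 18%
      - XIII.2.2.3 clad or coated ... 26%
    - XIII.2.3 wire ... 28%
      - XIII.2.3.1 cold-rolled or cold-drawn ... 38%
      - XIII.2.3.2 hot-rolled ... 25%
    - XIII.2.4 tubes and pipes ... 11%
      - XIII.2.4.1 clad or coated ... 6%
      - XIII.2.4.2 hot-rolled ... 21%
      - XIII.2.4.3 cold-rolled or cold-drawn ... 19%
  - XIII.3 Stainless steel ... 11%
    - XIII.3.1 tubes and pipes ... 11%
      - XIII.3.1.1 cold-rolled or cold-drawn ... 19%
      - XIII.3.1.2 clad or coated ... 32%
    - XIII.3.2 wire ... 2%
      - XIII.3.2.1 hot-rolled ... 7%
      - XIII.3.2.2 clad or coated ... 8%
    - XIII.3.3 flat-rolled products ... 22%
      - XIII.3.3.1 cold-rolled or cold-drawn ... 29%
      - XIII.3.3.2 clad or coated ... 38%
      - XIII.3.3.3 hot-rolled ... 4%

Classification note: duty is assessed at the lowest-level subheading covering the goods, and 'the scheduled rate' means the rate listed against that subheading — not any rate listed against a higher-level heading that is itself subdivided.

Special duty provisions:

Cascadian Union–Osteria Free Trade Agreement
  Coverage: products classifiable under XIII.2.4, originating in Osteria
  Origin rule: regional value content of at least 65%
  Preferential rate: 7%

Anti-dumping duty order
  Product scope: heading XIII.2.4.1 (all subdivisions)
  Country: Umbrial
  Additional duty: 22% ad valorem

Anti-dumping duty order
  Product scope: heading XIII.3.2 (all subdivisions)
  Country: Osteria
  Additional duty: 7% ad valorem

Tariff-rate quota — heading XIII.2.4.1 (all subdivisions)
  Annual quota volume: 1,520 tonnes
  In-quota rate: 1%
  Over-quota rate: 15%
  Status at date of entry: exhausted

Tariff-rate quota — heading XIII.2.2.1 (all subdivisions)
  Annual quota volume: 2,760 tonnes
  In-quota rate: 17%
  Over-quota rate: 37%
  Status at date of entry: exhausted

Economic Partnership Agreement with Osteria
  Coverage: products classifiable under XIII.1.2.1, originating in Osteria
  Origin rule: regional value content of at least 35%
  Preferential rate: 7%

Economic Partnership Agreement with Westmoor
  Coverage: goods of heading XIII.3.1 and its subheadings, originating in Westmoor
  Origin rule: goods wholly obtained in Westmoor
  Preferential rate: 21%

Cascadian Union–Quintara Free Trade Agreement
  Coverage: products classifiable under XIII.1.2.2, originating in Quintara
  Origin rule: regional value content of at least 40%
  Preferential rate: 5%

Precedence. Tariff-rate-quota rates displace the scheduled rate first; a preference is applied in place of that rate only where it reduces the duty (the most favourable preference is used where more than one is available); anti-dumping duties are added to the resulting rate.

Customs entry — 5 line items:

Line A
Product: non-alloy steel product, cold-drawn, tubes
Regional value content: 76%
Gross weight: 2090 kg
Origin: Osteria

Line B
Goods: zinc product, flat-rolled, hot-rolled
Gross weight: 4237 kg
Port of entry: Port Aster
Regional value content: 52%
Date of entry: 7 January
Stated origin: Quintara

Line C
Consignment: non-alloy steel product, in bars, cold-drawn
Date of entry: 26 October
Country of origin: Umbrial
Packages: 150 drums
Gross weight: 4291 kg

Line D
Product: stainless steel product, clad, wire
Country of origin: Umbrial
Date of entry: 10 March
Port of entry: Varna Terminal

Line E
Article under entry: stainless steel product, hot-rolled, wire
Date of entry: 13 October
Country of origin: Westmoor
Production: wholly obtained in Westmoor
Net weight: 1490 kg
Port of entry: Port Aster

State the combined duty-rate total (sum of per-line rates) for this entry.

45%

Line A: non-alloy steel → XIII.2; tubes → XIII.2.4; cold-drawn → XIII.2.4.3. Scheduled 19%. Osteria agreement on XIII.2.4: RVC ≥ 65% → 7% available; Osteria agreement on XIII.1.2.1: XIII.2.4.3 not covered; preferential 7%. → 7%.
Line B: zinc → XIII.1; flat-rolled → XIII.1.2; hot-rolled → XIII.1.2.2. Scheduled 22%. Quintara agreement on XIII.1.2.2: RVC ≥ 40% → 5% available; preferential 5%. → 5%.
Line C: non-alloy steel → XIII.2; in bars → XIII.2.2; cold-drawn → XIII.2.2.2. Scheduled 18%. No special measure applies. → 18%.
Line D: stainless steel → XIII.3; wire → XIII.3.2; clad → XIII.3.2.2. Scheduled 8%. No special measure applies. → 8%.
Line E: stainless steel → XIII.3; wire → XIII.3.2; hot-rolled → XIII.3.2.1. Scheduled 7%. Westmoor agreement on XIII.3.1: XIII.3.2.1 not covered. → 7%.
Sum: 7% + 5% + 18% + 8% + 7% = 45%.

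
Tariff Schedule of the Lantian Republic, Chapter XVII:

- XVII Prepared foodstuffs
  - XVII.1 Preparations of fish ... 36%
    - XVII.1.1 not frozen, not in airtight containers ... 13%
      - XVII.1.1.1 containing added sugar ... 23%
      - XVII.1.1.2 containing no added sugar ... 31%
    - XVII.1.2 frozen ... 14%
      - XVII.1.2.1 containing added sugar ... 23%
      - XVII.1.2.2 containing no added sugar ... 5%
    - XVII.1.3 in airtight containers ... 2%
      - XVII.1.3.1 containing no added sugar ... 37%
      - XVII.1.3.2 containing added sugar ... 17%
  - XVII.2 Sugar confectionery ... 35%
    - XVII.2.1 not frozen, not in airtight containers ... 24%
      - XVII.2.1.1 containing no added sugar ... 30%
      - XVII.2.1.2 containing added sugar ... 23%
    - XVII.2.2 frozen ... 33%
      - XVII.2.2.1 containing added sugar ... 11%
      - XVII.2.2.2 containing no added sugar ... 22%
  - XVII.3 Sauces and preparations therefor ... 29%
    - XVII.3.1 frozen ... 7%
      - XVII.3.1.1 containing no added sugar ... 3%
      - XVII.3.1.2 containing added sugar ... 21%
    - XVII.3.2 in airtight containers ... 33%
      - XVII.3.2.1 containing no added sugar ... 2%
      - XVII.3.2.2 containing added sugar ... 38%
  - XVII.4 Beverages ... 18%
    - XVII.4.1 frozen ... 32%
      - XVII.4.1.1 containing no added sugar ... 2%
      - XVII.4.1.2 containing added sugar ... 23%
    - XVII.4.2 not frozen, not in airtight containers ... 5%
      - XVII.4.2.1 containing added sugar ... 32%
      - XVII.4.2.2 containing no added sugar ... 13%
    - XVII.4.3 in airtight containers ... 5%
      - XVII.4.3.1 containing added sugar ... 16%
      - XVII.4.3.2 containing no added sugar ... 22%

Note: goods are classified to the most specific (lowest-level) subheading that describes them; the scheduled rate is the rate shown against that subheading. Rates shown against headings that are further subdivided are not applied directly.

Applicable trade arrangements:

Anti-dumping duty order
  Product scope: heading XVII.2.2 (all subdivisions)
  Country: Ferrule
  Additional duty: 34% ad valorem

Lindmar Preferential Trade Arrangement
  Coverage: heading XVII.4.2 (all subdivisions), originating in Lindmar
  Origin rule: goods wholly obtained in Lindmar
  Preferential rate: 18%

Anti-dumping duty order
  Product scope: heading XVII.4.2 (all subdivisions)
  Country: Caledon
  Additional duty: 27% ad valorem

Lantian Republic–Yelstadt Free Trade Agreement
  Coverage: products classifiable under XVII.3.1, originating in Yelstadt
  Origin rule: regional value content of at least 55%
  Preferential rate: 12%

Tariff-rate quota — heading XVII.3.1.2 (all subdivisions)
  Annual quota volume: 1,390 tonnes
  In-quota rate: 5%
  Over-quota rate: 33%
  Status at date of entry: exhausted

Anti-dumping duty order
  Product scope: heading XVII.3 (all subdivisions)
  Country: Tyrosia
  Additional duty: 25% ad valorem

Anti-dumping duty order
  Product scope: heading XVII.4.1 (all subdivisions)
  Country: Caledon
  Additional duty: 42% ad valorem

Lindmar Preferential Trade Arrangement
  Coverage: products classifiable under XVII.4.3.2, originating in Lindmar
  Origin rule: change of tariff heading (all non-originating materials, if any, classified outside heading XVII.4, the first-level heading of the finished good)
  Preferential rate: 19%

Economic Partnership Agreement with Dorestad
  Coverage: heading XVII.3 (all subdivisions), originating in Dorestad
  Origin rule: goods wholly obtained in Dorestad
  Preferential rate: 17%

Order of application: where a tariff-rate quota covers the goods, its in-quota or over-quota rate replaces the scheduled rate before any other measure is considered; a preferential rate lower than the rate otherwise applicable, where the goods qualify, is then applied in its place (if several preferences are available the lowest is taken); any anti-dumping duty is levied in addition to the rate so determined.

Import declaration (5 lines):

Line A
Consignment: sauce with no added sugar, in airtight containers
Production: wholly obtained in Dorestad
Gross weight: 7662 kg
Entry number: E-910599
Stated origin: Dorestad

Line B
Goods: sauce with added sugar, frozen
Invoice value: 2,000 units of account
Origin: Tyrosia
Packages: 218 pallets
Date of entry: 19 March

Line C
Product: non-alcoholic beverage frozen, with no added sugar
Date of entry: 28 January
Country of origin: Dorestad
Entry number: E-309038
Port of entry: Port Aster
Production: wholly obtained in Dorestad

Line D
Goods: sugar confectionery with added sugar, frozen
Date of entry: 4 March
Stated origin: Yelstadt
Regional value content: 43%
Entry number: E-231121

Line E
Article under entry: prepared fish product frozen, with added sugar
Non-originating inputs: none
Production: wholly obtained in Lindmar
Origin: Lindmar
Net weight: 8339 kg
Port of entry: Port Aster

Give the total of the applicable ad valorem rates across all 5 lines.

96%

Line A: sauce → XVII.3; in airtight containers → XVII.3.2; with no added sugar → XVII.3.2.1. Scheduled 2%. Dorestad agreement on XVII.3: wholly obtained → 17% available; preference 17% not lower than 2% → no reduction. → 2%.
Line B: sauce → XVII.3; frozen → XVII.3.1; with added sugar → XVII.3.1.2. Scheduled 21%. quota on XVII.3.1.2 exhausted → over-quota 33%; anti-dumping (Tyrosia, XVII.3): +25%; total 33% + 25% = 58%. → 58%.
Line C: non-alcoholic beverage → XVII.4; frozen → XVII.4.1; with no added sugar → XVII.4.1.1. Scheduled 2%. Dorestad agreement on XVII.3: XVII.4.1.1 not covered. → 2%.
Line D: sugar confectionery → XVII.2; frozen → XVII.2.2; with added sugar → XVII.2.2.1. Scheduled 11%. Yelstadt agreement on XVII.3.1: XVII.2.2.1 not covered. → 11%.
Line E: prepared fish product → XVII.1; frozen → XVII.1.2; with added sugar → XVII.1.2.1. Scheduled 23%. Lindmar agreement on XVII.4.2: XVII.1.2.1 not covered; Lindmar agreement on XVII.4.3.2: XVII.1.2.1 not covered. → 23%.
Sum: 2% + 58% + 2% + 11% + 23% = 96%.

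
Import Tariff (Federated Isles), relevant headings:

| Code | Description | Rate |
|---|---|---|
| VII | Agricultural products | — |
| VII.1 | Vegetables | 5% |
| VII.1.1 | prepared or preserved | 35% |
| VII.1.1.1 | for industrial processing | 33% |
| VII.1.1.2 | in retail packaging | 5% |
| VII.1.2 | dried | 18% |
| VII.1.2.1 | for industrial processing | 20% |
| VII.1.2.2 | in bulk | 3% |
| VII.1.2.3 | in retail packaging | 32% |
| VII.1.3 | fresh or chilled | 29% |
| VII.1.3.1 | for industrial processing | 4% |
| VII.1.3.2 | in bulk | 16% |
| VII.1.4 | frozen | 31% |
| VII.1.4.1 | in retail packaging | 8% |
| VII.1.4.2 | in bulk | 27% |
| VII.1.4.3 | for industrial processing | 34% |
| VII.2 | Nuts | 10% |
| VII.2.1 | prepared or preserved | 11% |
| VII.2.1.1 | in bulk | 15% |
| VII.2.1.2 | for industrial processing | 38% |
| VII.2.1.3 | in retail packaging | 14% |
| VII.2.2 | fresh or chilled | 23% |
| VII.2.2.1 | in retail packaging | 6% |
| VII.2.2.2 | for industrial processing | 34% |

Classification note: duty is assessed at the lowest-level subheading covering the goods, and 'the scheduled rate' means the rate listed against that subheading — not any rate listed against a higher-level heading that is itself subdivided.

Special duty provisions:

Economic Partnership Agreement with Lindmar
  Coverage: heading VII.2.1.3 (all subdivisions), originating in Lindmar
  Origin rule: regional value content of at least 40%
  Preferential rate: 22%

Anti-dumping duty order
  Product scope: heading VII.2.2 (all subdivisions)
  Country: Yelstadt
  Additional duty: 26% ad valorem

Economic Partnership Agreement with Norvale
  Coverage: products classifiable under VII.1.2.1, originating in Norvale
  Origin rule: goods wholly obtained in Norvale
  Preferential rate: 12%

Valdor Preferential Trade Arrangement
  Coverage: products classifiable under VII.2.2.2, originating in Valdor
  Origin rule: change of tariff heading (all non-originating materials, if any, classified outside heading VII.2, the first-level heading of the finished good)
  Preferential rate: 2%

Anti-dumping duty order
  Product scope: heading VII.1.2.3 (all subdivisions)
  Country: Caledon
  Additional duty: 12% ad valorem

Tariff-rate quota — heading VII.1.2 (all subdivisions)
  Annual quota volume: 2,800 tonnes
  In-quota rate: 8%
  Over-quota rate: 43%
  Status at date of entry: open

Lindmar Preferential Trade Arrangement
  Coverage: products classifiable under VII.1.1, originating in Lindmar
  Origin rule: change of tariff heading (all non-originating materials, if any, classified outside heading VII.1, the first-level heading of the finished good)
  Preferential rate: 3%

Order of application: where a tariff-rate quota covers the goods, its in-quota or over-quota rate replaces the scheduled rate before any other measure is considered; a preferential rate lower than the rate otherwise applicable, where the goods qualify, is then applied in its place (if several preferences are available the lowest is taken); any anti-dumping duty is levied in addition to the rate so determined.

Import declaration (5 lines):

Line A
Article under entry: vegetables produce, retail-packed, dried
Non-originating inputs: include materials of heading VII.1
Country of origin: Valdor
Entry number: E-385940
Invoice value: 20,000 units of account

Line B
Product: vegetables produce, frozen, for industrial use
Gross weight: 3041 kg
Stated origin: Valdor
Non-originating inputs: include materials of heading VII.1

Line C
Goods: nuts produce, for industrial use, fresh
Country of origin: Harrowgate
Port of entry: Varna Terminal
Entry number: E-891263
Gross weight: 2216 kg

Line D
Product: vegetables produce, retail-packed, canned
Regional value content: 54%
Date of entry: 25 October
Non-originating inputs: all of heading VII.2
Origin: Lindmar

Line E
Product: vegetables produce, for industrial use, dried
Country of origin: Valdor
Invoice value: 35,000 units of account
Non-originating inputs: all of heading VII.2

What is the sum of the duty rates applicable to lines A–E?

Line A: vegetables → VII.1; dried → VII.1.2; retail-packed → VII.1.2.3. Scheduled 32%. quota on VII.1.2 open → in-quota 8%; Valdor agreement on VII.2.2.2: VII.1.2.3 not covered. → 8%.
Line B: vegetables → VII.1; frozen → VII.1.4; for industrial use → VII.1.4.3. Scheduled 34%. Valdor agreement on VII.2.2.2: VII.1.4.3 not covered. → 34%.
Line C: nuts → VII.2; fresh → VII.2.2; for industrial use → VII.2.2.2. Scheduled 34%. No special measure applies. → 34%.
Line D: vegetables → VII.1; canned → VII.1.1; retail-packed → VII.1.1.2. Scheduled 5%. Lindmar agreement on VII.2.1.3: VII.1.1.2 not covered; Lindmar agreement on VII.1.1: CTH met → 3% available; preferential 3%. → 3%.
Line E: vegetables → VII.1; dried → VII.1.2; for industrial use → VII.1.2.1. Scheduled 20%. quota on VII.1.2 open → in-quota 8%; Valdor agreement on VII.2.2.2: VII.1.2.1 not covered. → 8%.
Sum: 8% + 34% + 34% + 3% + 8% = 87%.

87%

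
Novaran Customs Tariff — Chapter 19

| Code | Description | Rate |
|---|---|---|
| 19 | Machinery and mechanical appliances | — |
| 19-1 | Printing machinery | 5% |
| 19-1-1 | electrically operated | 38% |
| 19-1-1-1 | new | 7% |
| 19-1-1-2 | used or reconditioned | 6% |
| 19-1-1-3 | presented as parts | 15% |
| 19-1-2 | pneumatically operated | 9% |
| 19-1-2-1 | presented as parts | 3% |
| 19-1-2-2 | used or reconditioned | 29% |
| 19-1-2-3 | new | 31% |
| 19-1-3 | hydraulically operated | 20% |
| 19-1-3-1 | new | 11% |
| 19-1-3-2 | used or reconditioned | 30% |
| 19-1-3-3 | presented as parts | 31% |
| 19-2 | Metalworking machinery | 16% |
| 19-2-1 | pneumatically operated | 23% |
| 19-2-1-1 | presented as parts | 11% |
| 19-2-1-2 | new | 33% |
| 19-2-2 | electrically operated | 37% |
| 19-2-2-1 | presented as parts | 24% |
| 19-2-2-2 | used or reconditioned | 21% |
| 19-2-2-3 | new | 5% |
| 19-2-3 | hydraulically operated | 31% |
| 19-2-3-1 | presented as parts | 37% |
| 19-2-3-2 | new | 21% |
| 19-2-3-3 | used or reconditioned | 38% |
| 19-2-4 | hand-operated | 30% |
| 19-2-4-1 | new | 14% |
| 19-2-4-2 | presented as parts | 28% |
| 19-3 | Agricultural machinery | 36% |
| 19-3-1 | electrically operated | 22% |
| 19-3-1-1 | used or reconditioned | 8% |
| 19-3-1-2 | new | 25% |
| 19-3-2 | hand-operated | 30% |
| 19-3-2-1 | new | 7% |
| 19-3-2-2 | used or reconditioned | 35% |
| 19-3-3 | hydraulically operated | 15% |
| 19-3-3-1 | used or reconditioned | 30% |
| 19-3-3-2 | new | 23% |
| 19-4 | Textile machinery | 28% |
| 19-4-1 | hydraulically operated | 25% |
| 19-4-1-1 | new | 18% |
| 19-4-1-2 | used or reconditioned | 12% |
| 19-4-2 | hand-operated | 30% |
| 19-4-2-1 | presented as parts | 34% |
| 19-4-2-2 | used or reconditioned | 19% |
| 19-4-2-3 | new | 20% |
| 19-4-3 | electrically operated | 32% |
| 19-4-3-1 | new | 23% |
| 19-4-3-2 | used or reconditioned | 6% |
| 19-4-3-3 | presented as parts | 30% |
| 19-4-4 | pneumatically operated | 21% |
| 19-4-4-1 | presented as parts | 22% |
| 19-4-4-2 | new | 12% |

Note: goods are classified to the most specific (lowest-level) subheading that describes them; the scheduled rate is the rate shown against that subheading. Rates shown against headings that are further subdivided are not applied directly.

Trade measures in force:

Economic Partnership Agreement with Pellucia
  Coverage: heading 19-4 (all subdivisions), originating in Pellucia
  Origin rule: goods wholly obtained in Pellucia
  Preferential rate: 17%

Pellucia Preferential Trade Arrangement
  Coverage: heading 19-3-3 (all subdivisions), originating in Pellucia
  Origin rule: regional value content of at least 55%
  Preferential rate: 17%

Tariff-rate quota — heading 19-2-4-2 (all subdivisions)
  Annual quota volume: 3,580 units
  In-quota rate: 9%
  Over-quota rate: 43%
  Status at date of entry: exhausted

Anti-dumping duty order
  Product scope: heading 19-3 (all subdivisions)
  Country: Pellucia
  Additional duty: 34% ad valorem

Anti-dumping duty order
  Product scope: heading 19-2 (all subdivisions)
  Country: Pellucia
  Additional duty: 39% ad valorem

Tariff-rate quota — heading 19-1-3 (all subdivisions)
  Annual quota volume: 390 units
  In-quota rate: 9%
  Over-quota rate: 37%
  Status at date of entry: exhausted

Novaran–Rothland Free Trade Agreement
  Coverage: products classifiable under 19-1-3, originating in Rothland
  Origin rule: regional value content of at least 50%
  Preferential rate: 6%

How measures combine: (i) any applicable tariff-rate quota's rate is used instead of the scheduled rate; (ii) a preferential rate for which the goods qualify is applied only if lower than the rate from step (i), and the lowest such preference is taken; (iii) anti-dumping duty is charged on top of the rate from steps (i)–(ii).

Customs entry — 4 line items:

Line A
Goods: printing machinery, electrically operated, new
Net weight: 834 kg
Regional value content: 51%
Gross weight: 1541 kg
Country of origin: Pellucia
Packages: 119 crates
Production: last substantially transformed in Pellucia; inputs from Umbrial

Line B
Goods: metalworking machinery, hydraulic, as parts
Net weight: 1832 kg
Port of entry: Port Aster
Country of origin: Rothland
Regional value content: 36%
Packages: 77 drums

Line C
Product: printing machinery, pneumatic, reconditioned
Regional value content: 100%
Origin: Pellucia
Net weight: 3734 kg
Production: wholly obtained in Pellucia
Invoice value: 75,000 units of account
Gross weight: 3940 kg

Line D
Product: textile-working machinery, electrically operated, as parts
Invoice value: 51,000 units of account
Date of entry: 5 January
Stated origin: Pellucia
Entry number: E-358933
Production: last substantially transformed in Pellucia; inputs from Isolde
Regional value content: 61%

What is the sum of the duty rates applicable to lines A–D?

Line A: printing → 19-1; electrically operated → 19-1-1; new → 19-1-1-1. Scheduled 7%. Pellucia agreement on 19-4: 19-1-1-1 not covered; Pellucia agreement on 19-3-3: 19-1-1-1 not covered. → 7%.
Line B: metalworking → 19-2; hydraulic → 19-2-3; as parts → 19-2-3-1. Scheduled 37%. Rothland agreement on 19-1-3: 19-2-3-1 not covered. → 37%.
Line C: printing → 19-1; pneumatic → 19-1-2; reconditioned → 19-1-2-2. Scheduled 29%. Pellucia agreement on 19-4: 19-1-2-2 not covered; Pellucia agreement on 19-3-3: 19-1-2-2 not covered. → 29%.
Line D: textile-working → 19-4; electrically operated → 19-4-3; as parts → 19-4-3-3. Scheduled 30%. Pellucia agreement on 19-4: not wholly obtained; Pellucia agreement on 19-3-3: 19-4-3-3 not covered. → 30%.
Sum: 7% + 37% + 29% + 30% = 103%.

103%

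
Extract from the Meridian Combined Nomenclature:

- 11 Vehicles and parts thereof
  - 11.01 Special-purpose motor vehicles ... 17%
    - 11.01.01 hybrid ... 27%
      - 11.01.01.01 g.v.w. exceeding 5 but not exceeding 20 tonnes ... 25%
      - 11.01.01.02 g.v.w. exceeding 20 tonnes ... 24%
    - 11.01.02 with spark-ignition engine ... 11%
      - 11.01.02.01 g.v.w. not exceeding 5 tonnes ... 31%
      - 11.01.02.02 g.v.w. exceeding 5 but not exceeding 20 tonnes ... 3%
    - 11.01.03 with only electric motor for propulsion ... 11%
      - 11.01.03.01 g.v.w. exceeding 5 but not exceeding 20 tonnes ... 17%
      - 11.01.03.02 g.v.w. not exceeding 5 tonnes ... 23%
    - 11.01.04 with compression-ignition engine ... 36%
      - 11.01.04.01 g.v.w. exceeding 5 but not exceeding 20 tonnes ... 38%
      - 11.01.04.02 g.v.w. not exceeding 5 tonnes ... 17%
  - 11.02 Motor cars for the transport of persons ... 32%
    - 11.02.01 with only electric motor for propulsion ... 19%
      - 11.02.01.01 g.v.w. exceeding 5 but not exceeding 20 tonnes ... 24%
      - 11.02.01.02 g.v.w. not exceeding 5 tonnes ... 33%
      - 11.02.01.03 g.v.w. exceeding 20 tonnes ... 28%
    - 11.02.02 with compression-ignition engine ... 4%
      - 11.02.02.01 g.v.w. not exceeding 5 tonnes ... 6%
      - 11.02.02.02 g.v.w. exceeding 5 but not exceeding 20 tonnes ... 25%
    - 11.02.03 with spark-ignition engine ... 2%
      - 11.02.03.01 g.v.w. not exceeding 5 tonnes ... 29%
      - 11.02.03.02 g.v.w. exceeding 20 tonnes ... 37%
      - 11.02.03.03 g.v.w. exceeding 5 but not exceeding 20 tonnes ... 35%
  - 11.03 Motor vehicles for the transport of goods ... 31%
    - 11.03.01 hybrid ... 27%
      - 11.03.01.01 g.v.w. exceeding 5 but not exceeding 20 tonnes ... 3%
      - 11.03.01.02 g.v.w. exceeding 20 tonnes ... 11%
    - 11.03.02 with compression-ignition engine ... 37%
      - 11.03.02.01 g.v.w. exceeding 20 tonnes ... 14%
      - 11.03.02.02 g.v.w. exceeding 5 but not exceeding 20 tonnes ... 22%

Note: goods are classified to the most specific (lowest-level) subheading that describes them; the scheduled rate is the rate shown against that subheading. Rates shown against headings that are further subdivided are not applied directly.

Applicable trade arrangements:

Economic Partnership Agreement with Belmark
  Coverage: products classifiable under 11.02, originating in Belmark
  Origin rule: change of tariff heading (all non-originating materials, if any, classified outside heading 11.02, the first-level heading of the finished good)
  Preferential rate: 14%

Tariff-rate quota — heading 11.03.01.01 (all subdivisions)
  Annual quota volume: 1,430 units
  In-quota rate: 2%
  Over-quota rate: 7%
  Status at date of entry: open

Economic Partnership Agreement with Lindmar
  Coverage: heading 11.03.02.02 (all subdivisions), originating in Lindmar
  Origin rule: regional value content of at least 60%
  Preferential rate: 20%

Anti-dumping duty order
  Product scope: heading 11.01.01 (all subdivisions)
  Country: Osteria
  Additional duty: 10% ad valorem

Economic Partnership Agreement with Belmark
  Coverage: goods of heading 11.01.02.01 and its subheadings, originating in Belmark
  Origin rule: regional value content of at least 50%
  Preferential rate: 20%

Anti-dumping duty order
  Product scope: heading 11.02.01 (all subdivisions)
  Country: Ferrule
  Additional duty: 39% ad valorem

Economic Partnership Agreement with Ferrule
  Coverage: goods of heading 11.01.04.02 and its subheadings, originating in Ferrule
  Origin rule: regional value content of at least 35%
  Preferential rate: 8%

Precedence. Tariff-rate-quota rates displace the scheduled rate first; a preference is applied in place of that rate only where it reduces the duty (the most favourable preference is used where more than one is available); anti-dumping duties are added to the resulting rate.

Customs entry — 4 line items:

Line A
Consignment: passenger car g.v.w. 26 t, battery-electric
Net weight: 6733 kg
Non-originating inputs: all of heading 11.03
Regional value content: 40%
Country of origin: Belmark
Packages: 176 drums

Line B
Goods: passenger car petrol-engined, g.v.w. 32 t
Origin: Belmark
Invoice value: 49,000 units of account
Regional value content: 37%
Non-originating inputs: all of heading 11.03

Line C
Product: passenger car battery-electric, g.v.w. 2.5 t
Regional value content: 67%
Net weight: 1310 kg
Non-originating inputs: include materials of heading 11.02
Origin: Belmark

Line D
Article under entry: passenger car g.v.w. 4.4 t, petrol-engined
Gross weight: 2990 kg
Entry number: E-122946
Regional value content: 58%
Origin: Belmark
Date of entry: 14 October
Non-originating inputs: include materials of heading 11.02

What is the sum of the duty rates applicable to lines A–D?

90%

Line A: passenger car → 11.02; battery-electric → 11.02.01; g.v.w. 26 t → 11.02.01.03. Scheduled 28%. Belmark agreement on 11.02: CTH met → 14% available; Belmark agreement on 11.01.02.01: 11.02.01.03 not covered; preferential 14%. → 14%.
Line B: passenger car → 11.02; petrol-engined → 11.02.03; g.v.w. 32 t → 11.02.03.02. Scheduled 37%. Belmark agreement on 11.02: CTH met → 14% available; Belmark agreement on 11.01.02.01: 11.02.03.02 not covered; preferential 14%. → 14%.
Line C: passenger car → 11.02; battery-electric → 11.02.01; g.v.w. 2.5 t → 11.02.01.02. Scheduled 33%. Belmark agreement on 11.02: CTH not met; Belmark agreement on 11.01.02.01: 11.02.01.02 not covered. → 33%.
Line D: passenger car → 11.02; petrol-engined → 11.02.03; g.v.w. 4.4 t → 11.02.03.01. Scheduled 29%. Belmark agreement on 11.02: CTH not met; Belmark agreement on 11.01.02.01: 11.02.03.01 not covered. → 29%.
Sum: 14% + 14% + 33% + 29% = 90%.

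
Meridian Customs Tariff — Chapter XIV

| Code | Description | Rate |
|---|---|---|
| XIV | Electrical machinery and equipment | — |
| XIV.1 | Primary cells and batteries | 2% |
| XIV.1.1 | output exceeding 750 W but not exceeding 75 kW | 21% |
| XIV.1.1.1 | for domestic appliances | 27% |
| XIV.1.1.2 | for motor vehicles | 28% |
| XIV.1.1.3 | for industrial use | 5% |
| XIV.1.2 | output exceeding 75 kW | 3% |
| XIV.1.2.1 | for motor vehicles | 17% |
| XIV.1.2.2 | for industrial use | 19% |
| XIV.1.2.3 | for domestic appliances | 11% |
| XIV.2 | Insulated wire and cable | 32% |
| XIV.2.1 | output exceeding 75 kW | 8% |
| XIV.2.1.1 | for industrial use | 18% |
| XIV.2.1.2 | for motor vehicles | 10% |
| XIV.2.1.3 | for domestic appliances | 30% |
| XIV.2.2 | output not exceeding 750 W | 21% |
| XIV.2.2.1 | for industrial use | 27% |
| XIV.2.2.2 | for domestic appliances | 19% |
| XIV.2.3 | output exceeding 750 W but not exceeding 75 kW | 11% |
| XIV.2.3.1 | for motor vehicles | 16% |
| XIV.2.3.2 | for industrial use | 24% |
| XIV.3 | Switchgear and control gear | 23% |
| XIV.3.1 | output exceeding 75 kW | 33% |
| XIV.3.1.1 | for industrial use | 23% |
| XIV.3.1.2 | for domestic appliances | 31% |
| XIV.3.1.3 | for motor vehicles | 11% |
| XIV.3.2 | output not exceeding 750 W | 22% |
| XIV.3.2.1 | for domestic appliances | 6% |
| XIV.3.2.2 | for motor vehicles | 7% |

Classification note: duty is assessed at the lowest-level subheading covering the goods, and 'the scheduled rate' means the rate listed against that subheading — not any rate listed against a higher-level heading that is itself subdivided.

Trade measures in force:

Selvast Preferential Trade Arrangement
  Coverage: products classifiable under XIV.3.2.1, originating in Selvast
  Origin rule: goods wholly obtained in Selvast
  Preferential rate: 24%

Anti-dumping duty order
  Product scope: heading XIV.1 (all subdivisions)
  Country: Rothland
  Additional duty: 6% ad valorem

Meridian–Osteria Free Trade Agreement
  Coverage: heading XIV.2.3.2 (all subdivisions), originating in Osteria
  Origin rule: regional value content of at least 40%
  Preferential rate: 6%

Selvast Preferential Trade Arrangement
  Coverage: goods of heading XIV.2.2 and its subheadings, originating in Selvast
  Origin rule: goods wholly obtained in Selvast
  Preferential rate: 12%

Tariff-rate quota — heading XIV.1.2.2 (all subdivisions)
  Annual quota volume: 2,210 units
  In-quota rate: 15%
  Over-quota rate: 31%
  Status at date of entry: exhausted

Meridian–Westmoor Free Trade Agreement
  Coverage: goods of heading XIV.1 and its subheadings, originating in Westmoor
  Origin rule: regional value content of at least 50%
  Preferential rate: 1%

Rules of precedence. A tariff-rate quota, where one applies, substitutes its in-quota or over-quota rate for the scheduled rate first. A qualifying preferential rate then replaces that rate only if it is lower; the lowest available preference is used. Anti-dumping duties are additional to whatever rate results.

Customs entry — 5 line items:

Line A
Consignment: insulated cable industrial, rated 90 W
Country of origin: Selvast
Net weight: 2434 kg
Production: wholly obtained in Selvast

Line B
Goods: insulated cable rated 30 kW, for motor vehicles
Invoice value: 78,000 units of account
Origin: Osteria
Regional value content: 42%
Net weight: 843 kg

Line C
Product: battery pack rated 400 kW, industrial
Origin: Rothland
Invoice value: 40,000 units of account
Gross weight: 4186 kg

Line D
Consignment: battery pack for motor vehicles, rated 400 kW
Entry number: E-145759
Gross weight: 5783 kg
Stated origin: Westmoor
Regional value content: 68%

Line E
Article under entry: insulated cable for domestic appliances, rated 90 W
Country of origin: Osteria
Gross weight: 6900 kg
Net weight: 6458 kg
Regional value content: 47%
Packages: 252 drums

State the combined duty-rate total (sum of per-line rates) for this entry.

85%

Line A: insulated cable → XIV.2; rated 90 W → XIV.2.2; industrial → XIV.2.2.1. Scheduled 27%. Selvast agreement on XIV.3.2.1: XIV.2.2.1 not covered; Selvast agreement on XIV.2.2: wholly obtained → 12% available; preferential 12%. → 12%.
Line B: insulated cable → XIV.2; rated 30 kW → XIV.2.3; for motor vehicles → XIV.2.3.1. Scheduled 16%. Osteria agreement on XIV.2.3.2: XIV.2.3.1 not covered. → 16%.
Line C: battery pack → XIV.1; rated 400 kW → XIV.1.2; industrial → XIV.1.2.2. Scheduled 19%. quota on XIV.1.2.2 exhausted → over-quota 31%; anti-dumping (Rothland, XIV.1): +6%; total 31% + 6% = 37%. → 37%.
Line D: battery pack → XIV.1; rated 400 kW → XIV.1.2; for motor vehicles → XIV.1.2.1. Scheduled 17%. Westmoor agreement on XIV.1: RVC ≥ 50% → 1% available; preferential 1%. → 1%.
Line E: insulated cable → XIV.2; rated 90 W → XIV.2.2; for domestic appliances → XIV.2.2.2. Scheduled 19%. Osteria agreement on XIV.2.3.2: XIV.2.2.2 not covered. → 19%.
Sum: 12% + 16% + 37% + 1% + 19% = 85%.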